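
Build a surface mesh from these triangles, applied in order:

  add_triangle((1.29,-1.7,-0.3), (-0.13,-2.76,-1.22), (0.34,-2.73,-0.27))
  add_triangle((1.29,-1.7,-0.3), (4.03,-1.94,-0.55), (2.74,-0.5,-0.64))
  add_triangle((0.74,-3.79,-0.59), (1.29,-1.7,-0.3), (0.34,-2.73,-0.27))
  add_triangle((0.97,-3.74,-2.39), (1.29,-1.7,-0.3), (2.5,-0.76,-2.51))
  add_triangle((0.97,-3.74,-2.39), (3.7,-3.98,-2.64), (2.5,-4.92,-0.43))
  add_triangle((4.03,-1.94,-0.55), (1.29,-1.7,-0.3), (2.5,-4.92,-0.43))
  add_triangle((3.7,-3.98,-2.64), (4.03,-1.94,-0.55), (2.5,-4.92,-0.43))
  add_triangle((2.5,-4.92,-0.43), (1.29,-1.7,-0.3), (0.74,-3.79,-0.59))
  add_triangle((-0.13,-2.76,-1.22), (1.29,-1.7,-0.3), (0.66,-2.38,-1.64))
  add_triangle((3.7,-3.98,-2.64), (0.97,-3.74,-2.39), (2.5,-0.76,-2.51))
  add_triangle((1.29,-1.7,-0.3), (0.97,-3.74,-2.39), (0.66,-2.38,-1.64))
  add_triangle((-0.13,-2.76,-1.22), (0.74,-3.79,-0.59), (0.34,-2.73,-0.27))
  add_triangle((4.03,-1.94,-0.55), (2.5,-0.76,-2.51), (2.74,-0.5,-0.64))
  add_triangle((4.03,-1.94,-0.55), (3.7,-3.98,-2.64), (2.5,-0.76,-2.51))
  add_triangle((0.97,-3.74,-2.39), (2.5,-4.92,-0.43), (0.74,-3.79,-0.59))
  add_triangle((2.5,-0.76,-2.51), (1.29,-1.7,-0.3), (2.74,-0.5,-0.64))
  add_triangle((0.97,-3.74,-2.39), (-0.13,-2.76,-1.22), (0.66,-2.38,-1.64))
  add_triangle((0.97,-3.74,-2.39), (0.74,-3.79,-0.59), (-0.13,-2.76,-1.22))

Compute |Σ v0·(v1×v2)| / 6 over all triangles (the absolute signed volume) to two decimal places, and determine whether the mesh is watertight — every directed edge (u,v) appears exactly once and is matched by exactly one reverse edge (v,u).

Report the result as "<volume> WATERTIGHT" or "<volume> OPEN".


15.79 WATERTIGHT

Per-triangle v0·(v1×v2)/6:
  t1: -0.4931
  t2: -0.2610
  t3: +0.0895
  t4: -2.2002
  t5: +4.5869
  t6: -0.2450
  t7: +5.1985
  t8: -0.2377
  t9: -0.5309
  t10: +3.2276
  t11: +0.0840
  t12: +0.1619
  t13: +1.1138
  t14: +3.8391
  t15: +1.8087
  t16: -1.2884
  t17: +0.0483
  t18: +0.8835
Σ = +15.7854 → |volume| = 15.79

Directed edges: 54 total, each appears once with its reverse present → watertight.


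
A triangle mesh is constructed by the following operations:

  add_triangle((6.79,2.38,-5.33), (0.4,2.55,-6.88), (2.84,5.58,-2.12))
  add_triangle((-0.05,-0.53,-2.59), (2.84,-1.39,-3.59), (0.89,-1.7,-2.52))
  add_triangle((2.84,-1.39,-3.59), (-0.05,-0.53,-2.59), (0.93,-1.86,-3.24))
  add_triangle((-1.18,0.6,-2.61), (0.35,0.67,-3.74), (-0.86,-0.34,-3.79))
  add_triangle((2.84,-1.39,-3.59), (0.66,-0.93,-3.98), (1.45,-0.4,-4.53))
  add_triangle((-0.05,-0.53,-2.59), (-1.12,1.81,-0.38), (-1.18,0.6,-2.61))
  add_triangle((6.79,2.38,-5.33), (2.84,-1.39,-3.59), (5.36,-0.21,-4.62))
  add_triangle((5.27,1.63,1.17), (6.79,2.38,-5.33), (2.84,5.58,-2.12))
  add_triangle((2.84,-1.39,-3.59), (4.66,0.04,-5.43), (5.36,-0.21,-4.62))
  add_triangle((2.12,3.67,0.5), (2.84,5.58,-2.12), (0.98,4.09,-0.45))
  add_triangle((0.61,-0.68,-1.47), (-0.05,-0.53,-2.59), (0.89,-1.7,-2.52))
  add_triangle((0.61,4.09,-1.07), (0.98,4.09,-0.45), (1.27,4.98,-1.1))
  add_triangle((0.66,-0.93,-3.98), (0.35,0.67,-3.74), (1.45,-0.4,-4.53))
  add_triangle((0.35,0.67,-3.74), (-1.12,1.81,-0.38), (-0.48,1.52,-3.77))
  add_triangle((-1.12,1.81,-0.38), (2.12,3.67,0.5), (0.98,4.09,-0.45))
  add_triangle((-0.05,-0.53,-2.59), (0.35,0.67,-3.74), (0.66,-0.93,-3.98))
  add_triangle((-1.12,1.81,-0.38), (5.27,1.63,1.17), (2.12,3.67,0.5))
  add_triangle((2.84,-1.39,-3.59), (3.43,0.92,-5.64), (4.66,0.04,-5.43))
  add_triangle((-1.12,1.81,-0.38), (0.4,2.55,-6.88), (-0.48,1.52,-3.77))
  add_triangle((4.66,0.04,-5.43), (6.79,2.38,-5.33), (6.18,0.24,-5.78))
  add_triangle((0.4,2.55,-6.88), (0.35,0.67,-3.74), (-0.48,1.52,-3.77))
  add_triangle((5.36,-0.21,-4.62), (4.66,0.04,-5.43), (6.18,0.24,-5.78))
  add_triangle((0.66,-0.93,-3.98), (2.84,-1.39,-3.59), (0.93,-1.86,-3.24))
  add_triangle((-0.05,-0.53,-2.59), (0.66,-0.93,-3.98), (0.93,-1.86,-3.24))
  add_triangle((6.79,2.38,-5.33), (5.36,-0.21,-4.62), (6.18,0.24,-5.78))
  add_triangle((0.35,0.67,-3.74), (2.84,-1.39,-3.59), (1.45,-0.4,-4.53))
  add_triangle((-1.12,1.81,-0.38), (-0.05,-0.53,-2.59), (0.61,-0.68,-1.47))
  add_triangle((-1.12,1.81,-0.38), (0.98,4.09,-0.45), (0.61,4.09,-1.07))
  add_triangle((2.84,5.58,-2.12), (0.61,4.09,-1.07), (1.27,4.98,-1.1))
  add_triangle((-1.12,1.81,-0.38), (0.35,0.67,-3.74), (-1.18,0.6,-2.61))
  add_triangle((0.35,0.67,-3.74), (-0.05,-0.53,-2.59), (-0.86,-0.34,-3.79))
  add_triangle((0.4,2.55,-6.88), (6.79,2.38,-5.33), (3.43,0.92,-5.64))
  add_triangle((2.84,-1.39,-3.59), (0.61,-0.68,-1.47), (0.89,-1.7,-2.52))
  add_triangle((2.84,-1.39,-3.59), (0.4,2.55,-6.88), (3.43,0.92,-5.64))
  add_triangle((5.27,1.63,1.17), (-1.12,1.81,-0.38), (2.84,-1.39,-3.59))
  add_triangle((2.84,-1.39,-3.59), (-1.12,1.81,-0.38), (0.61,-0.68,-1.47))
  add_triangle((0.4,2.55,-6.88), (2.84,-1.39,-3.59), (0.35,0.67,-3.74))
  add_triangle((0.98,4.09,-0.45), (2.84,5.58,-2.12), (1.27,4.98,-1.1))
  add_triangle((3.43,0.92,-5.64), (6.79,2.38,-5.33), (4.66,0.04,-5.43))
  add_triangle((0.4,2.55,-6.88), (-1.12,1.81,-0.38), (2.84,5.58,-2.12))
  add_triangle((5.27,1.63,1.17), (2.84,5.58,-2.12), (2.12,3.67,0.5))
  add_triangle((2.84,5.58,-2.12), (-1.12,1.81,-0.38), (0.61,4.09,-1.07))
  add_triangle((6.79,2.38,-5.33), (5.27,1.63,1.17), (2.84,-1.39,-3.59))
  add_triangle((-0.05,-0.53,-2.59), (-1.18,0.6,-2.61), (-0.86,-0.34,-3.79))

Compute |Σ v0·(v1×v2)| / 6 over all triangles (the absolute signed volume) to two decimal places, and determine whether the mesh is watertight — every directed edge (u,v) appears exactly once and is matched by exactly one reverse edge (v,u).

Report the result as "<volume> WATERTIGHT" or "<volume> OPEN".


Per-triangle v0·(v1×v2)/6:
  t1: +34.3637
  t2: +1.2218
  t3: -1.2224
  t4: +1.0049
  t5: +1.2360
  t6: -0.3758
  t7: -2.1027
  t8: +27.5596
  t9: +1.8416
  t10: +2.1996
  t11: -0.1727
  t12: +0.1717
  t13: +0.8337
  t14: -0.2959
  t15: +0.8043
  t16: +0.4776
  t17: -0.4033
  t18: +1.9993
  t19: +1.1775
  t20: +2.1877
  t21: +0.5555
  t22: +0.5186
  t23: +1.4986
  t24: +0.3312
  t25: +1.2964
  t26: +0.5907
  t27: -0.3381
  t28: +0.6110
  t29: +0.5149
  t30: +1.4511
  t31: +0.5669
  t32: +10.1356
  t33: -0.1664
  t34: +6.1460
  t35: -8.2556
  t36: -0.7417
  t37: +1.7474
  t38: +0.4868
  t39: +4.7489
  t40: +11.4783
  t41: +7.4033
  t42: +0.4975
  t43: +14.6605
  t44: -0.1728
Σ = +128.0708 → |volume| = 128.07

Directed edges: 132 total, each appears once with its reverse present → watertight.

128.07 WATERTIGHT


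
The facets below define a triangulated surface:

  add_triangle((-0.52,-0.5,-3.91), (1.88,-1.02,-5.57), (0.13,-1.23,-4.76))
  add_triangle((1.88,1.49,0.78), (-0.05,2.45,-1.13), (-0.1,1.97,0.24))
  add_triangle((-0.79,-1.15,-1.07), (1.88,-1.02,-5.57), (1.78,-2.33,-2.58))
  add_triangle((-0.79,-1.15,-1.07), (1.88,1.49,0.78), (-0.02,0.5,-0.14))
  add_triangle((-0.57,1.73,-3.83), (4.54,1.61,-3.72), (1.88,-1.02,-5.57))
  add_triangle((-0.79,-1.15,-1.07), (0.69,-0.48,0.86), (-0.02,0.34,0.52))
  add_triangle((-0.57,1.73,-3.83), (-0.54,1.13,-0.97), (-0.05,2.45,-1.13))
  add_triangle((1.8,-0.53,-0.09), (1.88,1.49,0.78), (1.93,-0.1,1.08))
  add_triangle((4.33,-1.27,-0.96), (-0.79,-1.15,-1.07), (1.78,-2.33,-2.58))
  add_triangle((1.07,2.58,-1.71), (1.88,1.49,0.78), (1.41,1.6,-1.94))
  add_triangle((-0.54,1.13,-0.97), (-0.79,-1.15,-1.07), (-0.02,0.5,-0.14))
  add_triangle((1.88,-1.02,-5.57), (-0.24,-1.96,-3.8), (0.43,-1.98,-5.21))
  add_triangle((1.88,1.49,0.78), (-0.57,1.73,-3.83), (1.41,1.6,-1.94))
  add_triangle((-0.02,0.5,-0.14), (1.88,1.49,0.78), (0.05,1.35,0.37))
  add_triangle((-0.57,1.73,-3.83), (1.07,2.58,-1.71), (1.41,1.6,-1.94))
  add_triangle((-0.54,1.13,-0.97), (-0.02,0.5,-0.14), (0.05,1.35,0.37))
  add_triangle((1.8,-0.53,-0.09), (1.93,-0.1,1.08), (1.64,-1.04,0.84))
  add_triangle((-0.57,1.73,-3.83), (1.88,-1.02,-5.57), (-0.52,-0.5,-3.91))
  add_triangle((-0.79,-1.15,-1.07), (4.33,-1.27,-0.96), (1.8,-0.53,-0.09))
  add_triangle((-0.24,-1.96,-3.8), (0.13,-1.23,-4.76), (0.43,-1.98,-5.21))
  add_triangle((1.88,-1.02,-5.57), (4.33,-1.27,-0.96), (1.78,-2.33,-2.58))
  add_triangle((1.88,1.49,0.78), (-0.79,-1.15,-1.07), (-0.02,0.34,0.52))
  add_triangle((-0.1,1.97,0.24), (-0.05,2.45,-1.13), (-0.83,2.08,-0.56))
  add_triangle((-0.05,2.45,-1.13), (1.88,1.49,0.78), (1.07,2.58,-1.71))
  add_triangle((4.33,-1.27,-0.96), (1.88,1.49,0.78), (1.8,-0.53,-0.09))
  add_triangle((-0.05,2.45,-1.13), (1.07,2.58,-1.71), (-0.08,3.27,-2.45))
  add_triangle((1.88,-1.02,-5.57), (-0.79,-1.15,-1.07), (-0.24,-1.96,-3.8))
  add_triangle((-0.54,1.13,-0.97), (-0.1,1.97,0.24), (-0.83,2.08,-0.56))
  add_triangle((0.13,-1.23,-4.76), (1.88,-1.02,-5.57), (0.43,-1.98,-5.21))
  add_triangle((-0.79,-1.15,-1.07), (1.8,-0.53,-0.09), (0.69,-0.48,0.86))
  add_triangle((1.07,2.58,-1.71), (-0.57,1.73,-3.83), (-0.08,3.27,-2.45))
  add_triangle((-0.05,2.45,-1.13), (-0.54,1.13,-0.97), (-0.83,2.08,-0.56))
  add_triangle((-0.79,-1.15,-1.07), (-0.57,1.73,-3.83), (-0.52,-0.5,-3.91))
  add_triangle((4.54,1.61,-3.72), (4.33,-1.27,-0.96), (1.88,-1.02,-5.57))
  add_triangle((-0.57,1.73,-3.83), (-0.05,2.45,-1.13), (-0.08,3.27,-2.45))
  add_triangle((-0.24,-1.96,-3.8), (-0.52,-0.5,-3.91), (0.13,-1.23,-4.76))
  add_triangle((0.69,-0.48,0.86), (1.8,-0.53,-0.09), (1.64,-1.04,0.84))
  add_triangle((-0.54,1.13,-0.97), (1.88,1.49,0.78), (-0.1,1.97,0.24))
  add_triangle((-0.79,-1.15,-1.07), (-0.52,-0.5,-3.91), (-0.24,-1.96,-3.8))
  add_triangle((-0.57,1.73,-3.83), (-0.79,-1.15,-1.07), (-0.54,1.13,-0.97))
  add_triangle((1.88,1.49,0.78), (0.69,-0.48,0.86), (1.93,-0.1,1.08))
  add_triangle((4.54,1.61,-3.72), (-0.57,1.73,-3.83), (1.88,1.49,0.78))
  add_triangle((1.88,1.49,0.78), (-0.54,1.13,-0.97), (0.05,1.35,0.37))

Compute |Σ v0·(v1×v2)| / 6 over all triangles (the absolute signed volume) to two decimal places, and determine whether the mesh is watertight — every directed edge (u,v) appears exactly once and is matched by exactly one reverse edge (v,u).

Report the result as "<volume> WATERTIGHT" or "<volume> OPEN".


56.17 OPEN

Per-triangle v0·(v1×v2)/6:
  t1: +0.9081
  t2: +0.9318
  t3: +2.7903
  t4: -0.1416
  t5: +11.3753
  t6: +0.1033
  t7: +0.5420
  t8: +0.5985
  t9: +0.5545
  t10: +1.0446
  t11: -0.0119
  t12: +0.1089
  t13: -1.1829
  t14: -0.1105
  t15: +1.3482
  t16: -0.0252
  t17: +0.3262
  t18: +3.7789
  t19: +0.3100
  t20: +0.3961
  t21: +5.9844
  t22: -0.0040
  t23: +0.3596
  t24: +1.0783
  t25: +0.4571
  t26: +0.4346
  t27: -0.0024
  t28: -0.1346
  t29: +0.9644
  t30: +0.4632
  t31: +1.5006
  t32: +0.2286
  t33: +0.9770
  t34: +11.8570
  t35: +0.1892
  t36: +0.6255
  t37: -0.0729
  t38: -0.6164
  t39: +0.7974
  t40: +0.6911
  t41: +0.2031
  t42: +6.0694
  t43: +0.4768
Σ = +56.1719 → |volume| = 56.17

Directed edges: 129 total; 9 unmatched, e.g. (0.69,-0.48,0.86)→(-0.02,0.34,0.52) → open.


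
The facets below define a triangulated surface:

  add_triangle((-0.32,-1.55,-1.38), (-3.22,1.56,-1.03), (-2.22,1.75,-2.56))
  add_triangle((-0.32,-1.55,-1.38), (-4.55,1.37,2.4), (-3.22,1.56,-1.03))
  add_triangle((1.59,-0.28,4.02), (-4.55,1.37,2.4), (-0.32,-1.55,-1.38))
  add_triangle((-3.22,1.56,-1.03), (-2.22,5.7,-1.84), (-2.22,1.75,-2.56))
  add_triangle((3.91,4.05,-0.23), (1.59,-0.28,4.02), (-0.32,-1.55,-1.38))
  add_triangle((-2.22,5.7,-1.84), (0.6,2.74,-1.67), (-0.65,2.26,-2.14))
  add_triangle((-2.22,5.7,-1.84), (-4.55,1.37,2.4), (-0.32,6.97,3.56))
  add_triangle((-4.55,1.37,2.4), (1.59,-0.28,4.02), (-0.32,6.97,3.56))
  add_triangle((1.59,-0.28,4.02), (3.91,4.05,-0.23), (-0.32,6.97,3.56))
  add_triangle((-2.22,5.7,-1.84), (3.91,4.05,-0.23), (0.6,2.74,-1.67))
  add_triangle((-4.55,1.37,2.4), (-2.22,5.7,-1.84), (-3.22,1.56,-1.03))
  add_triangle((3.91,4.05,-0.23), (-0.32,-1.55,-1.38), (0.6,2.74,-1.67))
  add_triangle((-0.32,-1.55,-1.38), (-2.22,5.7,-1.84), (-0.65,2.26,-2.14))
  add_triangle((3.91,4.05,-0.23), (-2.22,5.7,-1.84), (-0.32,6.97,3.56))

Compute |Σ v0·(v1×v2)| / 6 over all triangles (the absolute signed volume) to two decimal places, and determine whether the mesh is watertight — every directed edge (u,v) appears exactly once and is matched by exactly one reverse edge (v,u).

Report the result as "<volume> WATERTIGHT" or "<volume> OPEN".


Per-triangle v0·(v1×v2)/6:
  t1: +2.1552
  t2: +4.0999
  t3: +5.8326
  t4: +4.1820
  t5: +5.0230
  t6: +2.0621
  t7: +28.6343
  t8: +24.8148
  t9: +24.0194
  t10: +5.8012
  t11: +9.0625
  t12: +3.2293
  t13: +1.6489
  t14: +27.8364
Σ = +148.4016 → |volume| = 148.40

Directed edges: 42 total; 6 unmatched, e.g. (-2.22,1.75,-2.56)→(-0.32,-1.55,-1.38) → open.

148.40 OPEN


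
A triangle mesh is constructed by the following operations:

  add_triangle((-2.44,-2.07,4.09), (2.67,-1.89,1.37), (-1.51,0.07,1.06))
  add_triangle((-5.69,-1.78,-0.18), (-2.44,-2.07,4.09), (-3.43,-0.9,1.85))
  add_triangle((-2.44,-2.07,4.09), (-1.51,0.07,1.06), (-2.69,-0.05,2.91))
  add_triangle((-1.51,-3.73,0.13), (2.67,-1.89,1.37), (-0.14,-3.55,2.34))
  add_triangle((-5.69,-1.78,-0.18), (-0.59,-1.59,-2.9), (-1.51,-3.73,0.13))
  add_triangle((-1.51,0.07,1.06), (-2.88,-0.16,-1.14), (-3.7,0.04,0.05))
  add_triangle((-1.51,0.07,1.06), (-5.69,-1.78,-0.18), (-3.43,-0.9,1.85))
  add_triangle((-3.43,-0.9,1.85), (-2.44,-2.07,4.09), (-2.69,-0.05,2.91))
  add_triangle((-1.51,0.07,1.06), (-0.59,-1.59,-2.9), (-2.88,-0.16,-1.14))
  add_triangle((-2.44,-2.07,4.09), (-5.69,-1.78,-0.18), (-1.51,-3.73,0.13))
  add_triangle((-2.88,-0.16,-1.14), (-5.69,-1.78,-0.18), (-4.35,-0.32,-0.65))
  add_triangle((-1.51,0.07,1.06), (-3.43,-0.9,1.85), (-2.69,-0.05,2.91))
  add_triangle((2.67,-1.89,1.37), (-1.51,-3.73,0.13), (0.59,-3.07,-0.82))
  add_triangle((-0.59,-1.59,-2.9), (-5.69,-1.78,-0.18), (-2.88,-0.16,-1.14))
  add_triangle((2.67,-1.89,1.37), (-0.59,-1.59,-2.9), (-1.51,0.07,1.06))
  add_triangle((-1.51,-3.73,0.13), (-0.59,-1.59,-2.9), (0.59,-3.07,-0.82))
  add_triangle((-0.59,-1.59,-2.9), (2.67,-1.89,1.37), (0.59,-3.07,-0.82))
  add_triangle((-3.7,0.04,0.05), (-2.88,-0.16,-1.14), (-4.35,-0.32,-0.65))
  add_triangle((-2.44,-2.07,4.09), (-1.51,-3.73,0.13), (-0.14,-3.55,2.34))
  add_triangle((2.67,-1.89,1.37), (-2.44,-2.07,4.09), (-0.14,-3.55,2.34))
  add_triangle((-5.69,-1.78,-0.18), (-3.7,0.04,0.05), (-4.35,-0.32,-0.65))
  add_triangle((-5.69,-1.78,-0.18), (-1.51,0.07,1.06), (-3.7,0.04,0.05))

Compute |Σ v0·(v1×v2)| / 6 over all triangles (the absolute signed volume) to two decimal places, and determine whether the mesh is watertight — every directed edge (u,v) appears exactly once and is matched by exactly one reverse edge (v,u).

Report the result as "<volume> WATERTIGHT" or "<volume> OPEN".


Per-triangle v0·(v1×v2)/6:
  t1: +0.7258
  t2: +3.1106
  t3: -0.4568
  t4: +3.6812
  t5: +9.1383
  t6: -0.0835
  t7: +0.8256
  t8: +2.2326
  t9: -1.0421
  t10: +12.6535
  t11: +0.6753
  t12: +0.2968
  t13: +3.4655
  t14: +3.4226
  t15: -2.7937
  t16: +3.3365
  t17: +2.0625
  t18: +0.1833
  t19: +5.4472
  t20: +4.5992
  t21: +0.7468
  t22: +1.1721
Σ = +53.3992 → |volume| = 53.40

Directed edges: 66 total, each appears once with its reverse present → watertight.

53.40 WATERTIGHT


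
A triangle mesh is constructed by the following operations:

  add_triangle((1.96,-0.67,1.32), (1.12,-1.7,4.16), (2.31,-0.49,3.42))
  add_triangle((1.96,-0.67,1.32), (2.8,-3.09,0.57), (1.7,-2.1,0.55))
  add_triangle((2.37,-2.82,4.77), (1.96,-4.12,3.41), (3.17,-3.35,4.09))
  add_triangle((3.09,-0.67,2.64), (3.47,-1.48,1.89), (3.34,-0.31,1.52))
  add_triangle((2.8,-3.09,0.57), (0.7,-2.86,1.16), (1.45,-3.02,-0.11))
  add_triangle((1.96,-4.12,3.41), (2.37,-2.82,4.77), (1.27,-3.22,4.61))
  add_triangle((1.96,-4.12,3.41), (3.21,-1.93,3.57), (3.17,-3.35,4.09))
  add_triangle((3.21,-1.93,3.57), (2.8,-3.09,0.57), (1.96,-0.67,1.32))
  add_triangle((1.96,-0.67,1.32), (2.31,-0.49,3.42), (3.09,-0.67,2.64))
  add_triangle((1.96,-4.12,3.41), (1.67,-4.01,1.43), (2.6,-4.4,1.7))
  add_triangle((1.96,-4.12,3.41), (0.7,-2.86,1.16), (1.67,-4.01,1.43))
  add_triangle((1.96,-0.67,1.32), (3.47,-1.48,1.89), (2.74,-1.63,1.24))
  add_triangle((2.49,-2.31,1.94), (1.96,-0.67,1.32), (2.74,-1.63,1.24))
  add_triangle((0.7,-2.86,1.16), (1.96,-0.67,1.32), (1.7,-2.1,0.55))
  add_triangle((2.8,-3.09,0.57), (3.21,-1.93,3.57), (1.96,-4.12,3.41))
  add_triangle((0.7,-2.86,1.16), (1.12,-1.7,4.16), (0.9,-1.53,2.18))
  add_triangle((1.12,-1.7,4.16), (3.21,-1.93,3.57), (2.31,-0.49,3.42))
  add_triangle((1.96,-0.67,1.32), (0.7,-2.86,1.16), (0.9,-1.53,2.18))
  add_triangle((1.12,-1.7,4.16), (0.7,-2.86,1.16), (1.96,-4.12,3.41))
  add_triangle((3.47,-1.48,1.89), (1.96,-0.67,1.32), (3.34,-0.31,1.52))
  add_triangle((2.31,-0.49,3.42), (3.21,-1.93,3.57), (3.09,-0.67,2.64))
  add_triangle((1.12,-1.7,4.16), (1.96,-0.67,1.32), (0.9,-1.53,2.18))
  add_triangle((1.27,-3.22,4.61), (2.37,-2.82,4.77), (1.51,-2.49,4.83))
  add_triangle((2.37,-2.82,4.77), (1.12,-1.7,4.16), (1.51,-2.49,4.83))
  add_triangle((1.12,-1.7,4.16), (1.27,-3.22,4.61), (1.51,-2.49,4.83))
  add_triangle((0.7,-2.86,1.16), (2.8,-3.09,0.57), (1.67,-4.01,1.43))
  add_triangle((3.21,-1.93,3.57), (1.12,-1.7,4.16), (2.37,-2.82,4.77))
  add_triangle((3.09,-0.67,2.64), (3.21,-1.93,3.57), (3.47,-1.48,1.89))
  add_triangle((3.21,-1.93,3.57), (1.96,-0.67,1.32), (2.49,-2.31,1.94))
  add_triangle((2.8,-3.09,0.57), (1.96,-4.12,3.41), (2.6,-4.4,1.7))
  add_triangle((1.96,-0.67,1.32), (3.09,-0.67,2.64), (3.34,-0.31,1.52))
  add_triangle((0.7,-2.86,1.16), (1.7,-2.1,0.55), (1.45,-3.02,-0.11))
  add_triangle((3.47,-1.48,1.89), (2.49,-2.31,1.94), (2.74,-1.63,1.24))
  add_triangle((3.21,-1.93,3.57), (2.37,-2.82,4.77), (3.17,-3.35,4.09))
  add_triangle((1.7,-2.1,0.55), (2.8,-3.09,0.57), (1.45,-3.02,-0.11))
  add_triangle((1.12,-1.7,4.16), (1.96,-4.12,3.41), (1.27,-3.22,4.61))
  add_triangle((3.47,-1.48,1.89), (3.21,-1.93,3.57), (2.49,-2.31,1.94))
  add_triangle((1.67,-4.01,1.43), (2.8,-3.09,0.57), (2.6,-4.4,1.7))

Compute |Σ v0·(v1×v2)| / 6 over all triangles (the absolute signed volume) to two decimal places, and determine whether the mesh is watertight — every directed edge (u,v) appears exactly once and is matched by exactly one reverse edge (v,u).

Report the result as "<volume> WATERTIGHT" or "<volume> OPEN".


16.57 WATERTIGHT

Per-triangle v0·(v1×v2)/6:
  t1: -1.1355
  t2: -0.2383
  t3: +1.7064
  t4: +0.7290
  t5: +1.0689
  t6: +1.8115
  t7: -0.0621
  t8: +1.3390
  t9: -0.1805
  t10: +0.9743
  t11: +0.6598
  t12: -0.0431
  t13: -0.3480
  t14: -0.8509
  t15: +4.9293
  t16: -0.3461
  t17: +1.8689
  t18: -1.0724
  t19: +0.9907
  t20: -0.1914
  t21: +0.9238
  t22: -0.6827
  t23: +0.6464
  t24: +0.2621
  t25: +0.1839
  t26: +0.0329
  t27: +1.0030
  t28: +0.9930
  t29: -0.5995
  t30: +1.0817
  t31: -0.2439
  t32: -0.6524
  t33: +0.3379
  t34: +1.2275
  t35: -0.1775
  t36: -0.9107
  t37: +1.1254
  t38: +0.4053
Σ = +16.5653 → |volume| = 16.57

Directed edges: 114 total, each appears once with its reverse present → watertight.


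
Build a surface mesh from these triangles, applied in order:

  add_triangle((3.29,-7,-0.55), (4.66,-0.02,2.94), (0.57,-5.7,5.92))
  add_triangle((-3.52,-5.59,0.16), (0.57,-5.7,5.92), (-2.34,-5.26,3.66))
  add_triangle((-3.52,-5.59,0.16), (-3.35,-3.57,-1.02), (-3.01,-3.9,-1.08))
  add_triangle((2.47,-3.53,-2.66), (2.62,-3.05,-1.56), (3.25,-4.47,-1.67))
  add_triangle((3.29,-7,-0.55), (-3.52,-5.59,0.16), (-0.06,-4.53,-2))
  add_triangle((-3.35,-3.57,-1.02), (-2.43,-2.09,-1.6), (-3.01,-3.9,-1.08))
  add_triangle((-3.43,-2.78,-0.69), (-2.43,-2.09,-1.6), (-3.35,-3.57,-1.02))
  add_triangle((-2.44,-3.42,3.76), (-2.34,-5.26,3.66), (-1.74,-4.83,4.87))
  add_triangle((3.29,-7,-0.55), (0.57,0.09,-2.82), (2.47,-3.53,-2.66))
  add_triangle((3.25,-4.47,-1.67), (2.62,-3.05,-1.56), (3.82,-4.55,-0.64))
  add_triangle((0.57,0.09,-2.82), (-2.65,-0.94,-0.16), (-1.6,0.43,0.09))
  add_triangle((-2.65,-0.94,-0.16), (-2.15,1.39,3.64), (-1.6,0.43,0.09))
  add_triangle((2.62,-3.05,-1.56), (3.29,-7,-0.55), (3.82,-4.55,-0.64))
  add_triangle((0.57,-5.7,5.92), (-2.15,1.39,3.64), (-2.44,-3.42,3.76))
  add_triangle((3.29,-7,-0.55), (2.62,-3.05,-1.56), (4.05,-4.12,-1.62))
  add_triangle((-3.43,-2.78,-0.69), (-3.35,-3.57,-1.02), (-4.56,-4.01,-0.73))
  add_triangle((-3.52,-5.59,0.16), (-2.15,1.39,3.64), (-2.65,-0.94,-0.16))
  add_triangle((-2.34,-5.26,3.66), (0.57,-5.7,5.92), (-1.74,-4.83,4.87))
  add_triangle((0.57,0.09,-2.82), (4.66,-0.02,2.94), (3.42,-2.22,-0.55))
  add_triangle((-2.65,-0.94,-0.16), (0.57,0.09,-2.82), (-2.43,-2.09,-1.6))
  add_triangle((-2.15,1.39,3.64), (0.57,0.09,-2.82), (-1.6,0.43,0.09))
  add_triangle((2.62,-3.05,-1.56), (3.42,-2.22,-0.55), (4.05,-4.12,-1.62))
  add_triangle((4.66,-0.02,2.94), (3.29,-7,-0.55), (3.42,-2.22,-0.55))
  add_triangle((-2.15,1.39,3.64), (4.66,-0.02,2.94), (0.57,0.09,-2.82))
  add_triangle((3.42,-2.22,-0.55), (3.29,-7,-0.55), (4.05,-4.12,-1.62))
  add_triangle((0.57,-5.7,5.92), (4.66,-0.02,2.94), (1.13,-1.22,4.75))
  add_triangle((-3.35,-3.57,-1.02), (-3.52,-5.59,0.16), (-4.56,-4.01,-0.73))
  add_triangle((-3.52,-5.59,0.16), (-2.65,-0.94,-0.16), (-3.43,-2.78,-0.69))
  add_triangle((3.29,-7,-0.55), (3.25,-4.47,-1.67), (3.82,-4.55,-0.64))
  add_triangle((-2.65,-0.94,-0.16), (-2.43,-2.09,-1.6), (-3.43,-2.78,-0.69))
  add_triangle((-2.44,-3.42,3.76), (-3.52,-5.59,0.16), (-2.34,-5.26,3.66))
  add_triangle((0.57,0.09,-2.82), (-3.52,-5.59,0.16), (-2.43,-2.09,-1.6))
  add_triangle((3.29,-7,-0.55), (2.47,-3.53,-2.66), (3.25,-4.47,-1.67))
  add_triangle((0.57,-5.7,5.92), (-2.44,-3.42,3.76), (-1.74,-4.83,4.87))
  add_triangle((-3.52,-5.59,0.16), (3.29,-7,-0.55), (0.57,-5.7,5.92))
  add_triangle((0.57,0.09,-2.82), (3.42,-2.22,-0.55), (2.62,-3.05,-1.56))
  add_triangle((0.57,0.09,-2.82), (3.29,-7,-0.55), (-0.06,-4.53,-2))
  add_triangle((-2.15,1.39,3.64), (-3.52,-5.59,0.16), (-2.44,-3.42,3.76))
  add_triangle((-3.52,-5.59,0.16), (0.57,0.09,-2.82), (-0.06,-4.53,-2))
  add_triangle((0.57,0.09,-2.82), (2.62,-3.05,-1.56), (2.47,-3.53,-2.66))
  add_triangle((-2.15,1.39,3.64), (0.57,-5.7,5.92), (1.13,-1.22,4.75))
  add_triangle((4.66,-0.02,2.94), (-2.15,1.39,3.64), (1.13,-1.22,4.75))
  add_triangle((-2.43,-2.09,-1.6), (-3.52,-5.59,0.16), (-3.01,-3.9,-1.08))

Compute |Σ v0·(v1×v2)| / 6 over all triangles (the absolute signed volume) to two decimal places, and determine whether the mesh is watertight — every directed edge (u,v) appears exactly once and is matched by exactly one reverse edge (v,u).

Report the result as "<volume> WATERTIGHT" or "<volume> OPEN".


240.29 OPEN

Per-triangle v0·(v1×v2)/6:
  t1: +41.7878
  t2: +8.3849
  t3: +0.6440
  t4: +0.4324
  t5: +13.3214
  t6: +0.3781
  t7: +0.5192
  t8: +1.7099
  t9: +0.9725
  t10: +0.4781
  t11: +1.2484
  t12: +1.4835
  t13: -2.1992
  t14: +13.0382
  t15: +1.4614
  t16: +0.1537
  t17: +7.5826
  t18: +3.4090
  t19: +5.6405
  t20: +1.4762
  t21: +0.8320
  t22: +0.2227
  t23: +10.1938
  t24: +3.7686
  t25: +2.6681
  t26: +12.6168
  t27: +1.2602
  t28: +1.1832
  t29: +2.2084
  t30: +0.7415
  t31: +4.2536
  t32: +3.7178
  t33: +1.9466
  t34: +0.8262
  t35: +44.1949
  t36: +2.3969
  t37: +8.3946
  t38: +9.3398
  t39: +6.3116
  t40: +1.1004
  t41: +11.5220
  t42: +9.0448
  t43: -0.3797
Σ = +240.2876 → |volume| = 240.29

Directed edges: 129 total; 3 unmatched, e.g. (-4.56,-4.01,-0.73)→(-3.43,-2.78,-0.69) → open.


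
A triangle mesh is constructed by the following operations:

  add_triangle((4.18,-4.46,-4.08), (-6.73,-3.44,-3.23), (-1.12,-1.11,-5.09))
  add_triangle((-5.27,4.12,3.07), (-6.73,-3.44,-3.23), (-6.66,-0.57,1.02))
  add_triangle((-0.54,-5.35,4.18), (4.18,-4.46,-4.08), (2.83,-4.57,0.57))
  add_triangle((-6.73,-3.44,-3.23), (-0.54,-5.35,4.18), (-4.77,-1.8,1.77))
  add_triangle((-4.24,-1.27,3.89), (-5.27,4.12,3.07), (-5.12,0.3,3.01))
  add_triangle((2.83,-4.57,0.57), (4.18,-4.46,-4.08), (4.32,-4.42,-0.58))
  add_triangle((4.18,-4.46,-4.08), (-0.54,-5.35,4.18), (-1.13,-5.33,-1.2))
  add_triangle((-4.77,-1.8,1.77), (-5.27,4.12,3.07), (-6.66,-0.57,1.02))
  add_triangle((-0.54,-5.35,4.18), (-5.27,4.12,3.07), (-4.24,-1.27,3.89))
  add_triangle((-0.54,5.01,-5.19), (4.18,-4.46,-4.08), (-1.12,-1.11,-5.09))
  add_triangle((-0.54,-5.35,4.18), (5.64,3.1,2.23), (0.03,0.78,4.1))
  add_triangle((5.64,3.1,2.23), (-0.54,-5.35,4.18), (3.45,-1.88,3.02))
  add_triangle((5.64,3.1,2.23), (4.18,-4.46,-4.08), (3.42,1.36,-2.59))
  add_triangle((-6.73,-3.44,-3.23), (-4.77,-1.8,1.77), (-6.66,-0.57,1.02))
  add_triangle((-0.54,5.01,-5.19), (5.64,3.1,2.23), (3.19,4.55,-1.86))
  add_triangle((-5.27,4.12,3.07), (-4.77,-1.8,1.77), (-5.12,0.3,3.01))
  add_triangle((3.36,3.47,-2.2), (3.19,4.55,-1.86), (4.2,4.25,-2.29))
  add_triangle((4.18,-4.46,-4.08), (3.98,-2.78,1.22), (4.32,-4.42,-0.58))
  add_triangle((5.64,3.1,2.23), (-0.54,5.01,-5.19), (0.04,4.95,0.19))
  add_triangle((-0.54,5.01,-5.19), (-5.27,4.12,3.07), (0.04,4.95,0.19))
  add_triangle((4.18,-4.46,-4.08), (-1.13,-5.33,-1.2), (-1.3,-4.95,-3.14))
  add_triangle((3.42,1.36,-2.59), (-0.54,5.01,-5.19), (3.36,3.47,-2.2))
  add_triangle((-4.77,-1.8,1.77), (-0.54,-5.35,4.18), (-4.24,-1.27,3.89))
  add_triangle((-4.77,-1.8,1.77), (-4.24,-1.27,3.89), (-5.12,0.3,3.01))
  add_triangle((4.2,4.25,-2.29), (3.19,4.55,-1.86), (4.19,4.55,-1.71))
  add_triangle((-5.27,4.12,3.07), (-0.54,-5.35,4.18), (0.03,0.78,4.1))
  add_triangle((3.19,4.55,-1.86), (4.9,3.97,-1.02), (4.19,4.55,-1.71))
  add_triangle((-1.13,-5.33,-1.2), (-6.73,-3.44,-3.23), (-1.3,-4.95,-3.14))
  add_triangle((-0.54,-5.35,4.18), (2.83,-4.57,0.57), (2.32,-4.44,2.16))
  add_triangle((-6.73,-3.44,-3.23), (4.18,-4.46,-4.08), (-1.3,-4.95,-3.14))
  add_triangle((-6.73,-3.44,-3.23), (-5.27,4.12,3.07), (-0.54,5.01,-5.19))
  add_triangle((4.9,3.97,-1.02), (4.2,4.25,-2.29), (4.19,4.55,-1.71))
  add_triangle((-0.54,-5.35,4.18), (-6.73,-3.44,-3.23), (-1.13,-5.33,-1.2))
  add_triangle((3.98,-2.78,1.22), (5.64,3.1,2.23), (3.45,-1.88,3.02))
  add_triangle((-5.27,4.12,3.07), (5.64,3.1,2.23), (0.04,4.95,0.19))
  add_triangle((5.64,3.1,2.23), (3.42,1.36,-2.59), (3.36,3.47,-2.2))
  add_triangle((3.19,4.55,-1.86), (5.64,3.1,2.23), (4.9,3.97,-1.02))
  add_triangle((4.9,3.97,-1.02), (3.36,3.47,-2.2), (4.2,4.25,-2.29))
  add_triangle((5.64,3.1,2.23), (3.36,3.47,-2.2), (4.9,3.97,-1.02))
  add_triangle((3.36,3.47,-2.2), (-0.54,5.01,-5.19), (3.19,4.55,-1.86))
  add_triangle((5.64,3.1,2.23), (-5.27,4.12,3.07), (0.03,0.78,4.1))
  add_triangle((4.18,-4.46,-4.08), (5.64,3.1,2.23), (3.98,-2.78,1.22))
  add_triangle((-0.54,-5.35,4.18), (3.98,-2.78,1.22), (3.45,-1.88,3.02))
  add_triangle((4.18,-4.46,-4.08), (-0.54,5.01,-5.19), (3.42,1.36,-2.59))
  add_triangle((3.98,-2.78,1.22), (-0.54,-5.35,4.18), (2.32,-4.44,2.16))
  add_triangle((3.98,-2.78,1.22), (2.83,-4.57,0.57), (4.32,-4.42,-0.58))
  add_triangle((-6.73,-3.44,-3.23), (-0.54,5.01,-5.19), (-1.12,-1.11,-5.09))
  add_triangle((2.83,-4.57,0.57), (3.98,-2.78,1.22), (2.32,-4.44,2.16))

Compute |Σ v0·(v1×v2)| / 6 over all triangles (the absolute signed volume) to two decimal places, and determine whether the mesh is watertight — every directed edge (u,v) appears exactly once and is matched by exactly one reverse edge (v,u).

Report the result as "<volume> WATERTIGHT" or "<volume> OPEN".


Per-triangle v0·(v1×v2)/6:
  t1: +30.0150
  t2: +14.4244
  t3: +9.8120
  t4: +26.2804
  t5: +4.5080
  t6: +4.3677
  t7: +26.1404
  t8: +8.7699
  t9: +8.3666
  t10: +28.2800
  t11: +22.5719
  t12: +7.7301
  t13: +22.2403
  t14: +9.8867
  t15: +2.4879
  t16: +3.4136
  t17: +0.3346
  t18: +3.0422
  t19: +23.9217
  t20: +24.9432
  t21: +9.9074
  t22: +7.8361
  t23: +10.5221
  t24: +3.8197
  t25: +0.5579
  t26: +23.6030
  t27: +0.2164
  t28: +10.2509
  t29: +3.5647
  t30: +10.6387
  t31: +70.8840
  t32: +0.7560
  t33: +27.4065
  t34: +8.9877
  t35: +22.7248
  t36: +7.7391
  t37: +4.0286
  t38: +0.1737
  t39: -0.2777
  t40: +4.6108
  t41: +23.2650
  t42: +24.5228
  t43: +8.9826
  t44: +22.2618
  t45: +2.6231
  t46: +2.9989
  t47: +29.9651
  t48: +3.0487
Σ = +627.1549 → |volume| = 627.15

Directed edges: 144 total, each appears once with its reverse present → watertight.

627.15 WATERTIGHT


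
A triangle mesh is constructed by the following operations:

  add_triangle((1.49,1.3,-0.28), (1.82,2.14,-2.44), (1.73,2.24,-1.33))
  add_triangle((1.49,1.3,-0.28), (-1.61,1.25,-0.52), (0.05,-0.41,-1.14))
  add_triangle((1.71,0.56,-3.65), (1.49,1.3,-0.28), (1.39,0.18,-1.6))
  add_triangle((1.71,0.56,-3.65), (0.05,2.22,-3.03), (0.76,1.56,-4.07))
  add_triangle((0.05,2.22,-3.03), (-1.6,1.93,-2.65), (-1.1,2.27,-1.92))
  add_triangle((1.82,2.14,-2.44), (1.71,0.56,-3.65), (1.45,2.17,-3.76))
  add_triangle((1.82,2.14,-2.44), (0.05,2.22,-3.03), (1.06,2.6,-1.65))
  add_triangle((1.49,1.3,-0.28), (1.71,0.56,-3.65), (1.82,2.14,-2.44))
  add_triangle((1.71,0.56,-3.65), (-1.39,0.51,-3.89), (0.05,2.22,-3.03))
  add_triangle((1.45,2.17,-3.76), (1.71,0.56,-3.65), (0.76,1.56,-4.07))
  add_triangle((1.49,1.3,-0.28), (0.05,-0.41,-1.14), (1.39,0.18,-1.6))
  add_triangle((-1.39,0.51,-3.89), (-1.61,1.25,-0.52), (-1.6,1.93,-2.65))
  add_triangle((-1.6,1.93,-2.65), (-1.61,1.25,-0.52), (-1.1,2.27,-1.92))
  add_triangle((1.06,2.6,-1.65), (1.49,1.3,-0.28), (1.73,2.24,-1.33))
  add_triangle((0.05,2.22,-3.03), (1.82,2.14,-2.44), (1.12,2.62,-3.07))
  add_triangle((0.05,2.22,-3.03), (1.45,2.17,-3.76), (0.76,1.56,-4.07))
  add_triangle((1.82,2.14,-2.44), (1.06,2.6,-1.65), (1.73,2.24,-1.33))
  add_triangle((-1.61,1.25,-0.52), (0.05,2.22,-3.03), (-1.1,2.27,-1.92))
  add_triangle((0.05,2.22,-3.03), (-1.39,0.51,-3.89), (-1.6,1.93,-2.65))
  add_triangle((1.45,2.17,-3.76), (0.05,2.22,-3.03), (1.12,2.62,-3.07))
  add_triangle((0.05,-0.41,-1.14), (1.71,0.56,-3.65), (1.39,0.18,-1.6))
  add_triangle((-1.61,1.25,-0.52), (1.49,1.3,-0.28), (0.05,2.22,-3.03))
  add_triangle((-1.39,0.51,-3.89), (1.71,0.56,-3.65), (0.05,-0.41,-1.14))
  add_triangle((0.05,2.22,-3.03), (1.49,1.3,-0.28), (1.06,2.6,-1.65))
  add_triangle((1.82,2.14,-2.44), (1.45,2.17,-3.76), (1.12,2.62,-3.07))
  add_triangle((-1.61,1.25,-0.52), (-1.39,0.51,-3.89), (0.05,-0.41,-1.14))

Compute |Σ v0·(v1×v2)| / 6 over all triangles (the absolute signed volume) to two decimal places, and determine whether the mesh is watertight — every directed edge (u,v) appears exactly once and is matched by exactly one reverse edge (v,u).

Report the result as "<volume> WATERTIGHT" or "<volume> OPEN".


Per-triangle v0·(v1×v2)/6:
  t1: +0.2429
  t2: -0.8380
  t3: +0.5438
  t4: -0.4450
  t5: +0.7232
  t6: +0.9906
  t7: +1.0665
  t8: +0.9419
  t9: +3.5023
  t10: +0.9341
  t11: -0.1391
  t12: +0.9609
  t13: +0.5218
  t14: +0.1548
  t15: -0.1429
  t16: +0.7921
  t17: +0.4205
  t18: -0.2090
  t19: +1.9340
  t20: +0.5757
  t21: +0.2472
  t22: +1.5468
  t23: +1.1175
  t24: -0.4725
  t25: +0.4966
  t26: +0.1661
Σ = +15.6326 → |volume| = 15.63

Directed edges: 78 total, each appears once with its reverse present → watertight.

15.63 WATERTIGHT


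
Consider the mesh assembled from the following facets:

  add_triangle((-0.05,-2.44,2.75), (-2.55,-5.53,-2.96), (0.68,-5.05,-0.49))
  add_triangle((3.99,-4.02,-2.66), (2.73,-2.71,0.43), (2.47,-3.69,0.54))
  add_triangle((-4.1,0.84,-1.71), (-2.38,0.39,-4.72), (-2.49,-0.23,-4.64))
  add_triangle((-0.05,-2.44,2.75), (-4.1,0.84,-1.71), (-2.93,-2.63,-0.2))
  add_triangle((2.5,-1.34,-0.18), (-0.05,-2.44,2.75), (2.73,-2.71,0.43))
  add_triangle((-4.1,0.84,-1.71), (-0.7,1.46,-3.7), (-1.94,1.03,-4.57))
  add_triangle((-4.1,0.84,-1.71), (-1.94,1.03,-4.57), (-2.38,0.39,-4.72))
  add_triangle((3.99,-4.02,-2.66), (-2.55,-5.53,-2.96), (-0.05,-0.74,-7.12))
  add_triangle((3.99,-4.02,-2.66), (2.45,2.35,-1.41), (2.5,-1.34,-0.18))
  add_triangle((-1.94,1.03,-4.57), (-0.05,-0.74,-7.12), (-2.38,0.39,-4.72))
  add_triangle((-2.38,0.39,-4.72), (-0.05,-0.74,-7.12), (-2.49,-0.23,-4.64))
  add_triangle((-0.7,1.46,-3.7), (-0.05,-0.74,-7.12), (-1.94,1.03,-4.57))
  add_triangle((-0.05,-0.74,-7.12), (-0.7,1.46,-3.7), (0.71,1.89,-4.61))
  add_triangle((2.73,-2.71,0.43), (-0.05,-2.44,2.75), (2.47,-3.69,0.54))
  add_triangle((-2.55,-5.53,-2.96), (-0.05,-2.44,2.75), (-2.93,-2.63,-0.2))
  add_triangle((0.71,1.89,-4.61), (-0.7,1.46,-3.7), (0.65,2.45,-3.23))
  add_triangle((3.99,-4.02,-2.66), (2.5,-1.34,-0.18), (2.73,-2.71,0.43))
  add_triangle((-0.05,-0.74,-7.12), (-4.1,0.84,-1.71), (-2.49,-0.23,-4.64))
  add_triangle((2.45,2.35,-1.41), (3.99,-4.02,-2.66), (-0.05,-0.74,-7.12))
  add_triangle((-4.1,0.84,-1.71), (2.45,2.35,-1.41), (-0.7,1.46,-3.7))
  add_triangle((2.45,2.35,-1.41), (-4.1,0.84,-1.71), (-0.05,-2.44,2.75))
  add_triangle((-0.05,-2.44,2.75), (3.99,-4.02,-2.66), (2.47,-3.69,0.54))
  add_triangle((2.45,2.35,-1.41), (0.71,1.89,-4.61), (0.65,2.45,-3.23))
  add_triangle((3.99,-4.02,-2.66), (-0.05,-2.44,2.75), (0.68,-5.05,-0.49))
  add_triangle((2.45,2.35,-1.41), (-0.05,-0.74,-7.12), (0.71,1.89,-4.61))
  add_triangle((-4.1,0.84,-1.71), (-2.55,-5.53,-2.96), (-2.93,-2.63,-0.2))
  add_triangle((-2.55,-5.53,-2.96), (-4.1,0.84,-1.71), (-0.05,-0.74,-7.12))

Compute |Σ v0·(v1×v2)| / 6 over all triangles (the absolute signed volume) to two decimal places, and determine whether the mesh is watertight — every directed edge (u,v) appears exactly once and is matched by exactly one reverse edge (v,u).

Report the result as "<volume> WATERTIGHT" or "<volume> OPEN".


164.03 OPEN

Per-triangle v0·(v1×v2)/6:
  t1: +9.0544
  t2: +1.8566
  t3: +1.6450
  t4: +4.4051
  t5: +0.7827
  t6: +1.9105
  t7: +1.8619
  t8: +36.0782
  t9: +4.5886
  t10: +2.1976
  t11: +1.8653
  t12: +2.9724
  t13: +3.5199
  t14: +1.3826
  t15: +7.6164
  t16: +1.0917
  t17: +1.7237
  t18: -1.7441
  t19: +22.8037
  t20: +4.4539
  t21: +1.3282
  t22: +1.4509
  t23: +1.7237
  t24: +7.9463
  t25: +4.7164
  t26: +8.4131
  t27: +28.3886
Σ = +164.0330 → |volume| = 164.03

Directed edges: 81 total; 9 unmatched, e.g. (-2.55,-5.53,-2.96)→(0.68,-5.05,-0.49) → open.


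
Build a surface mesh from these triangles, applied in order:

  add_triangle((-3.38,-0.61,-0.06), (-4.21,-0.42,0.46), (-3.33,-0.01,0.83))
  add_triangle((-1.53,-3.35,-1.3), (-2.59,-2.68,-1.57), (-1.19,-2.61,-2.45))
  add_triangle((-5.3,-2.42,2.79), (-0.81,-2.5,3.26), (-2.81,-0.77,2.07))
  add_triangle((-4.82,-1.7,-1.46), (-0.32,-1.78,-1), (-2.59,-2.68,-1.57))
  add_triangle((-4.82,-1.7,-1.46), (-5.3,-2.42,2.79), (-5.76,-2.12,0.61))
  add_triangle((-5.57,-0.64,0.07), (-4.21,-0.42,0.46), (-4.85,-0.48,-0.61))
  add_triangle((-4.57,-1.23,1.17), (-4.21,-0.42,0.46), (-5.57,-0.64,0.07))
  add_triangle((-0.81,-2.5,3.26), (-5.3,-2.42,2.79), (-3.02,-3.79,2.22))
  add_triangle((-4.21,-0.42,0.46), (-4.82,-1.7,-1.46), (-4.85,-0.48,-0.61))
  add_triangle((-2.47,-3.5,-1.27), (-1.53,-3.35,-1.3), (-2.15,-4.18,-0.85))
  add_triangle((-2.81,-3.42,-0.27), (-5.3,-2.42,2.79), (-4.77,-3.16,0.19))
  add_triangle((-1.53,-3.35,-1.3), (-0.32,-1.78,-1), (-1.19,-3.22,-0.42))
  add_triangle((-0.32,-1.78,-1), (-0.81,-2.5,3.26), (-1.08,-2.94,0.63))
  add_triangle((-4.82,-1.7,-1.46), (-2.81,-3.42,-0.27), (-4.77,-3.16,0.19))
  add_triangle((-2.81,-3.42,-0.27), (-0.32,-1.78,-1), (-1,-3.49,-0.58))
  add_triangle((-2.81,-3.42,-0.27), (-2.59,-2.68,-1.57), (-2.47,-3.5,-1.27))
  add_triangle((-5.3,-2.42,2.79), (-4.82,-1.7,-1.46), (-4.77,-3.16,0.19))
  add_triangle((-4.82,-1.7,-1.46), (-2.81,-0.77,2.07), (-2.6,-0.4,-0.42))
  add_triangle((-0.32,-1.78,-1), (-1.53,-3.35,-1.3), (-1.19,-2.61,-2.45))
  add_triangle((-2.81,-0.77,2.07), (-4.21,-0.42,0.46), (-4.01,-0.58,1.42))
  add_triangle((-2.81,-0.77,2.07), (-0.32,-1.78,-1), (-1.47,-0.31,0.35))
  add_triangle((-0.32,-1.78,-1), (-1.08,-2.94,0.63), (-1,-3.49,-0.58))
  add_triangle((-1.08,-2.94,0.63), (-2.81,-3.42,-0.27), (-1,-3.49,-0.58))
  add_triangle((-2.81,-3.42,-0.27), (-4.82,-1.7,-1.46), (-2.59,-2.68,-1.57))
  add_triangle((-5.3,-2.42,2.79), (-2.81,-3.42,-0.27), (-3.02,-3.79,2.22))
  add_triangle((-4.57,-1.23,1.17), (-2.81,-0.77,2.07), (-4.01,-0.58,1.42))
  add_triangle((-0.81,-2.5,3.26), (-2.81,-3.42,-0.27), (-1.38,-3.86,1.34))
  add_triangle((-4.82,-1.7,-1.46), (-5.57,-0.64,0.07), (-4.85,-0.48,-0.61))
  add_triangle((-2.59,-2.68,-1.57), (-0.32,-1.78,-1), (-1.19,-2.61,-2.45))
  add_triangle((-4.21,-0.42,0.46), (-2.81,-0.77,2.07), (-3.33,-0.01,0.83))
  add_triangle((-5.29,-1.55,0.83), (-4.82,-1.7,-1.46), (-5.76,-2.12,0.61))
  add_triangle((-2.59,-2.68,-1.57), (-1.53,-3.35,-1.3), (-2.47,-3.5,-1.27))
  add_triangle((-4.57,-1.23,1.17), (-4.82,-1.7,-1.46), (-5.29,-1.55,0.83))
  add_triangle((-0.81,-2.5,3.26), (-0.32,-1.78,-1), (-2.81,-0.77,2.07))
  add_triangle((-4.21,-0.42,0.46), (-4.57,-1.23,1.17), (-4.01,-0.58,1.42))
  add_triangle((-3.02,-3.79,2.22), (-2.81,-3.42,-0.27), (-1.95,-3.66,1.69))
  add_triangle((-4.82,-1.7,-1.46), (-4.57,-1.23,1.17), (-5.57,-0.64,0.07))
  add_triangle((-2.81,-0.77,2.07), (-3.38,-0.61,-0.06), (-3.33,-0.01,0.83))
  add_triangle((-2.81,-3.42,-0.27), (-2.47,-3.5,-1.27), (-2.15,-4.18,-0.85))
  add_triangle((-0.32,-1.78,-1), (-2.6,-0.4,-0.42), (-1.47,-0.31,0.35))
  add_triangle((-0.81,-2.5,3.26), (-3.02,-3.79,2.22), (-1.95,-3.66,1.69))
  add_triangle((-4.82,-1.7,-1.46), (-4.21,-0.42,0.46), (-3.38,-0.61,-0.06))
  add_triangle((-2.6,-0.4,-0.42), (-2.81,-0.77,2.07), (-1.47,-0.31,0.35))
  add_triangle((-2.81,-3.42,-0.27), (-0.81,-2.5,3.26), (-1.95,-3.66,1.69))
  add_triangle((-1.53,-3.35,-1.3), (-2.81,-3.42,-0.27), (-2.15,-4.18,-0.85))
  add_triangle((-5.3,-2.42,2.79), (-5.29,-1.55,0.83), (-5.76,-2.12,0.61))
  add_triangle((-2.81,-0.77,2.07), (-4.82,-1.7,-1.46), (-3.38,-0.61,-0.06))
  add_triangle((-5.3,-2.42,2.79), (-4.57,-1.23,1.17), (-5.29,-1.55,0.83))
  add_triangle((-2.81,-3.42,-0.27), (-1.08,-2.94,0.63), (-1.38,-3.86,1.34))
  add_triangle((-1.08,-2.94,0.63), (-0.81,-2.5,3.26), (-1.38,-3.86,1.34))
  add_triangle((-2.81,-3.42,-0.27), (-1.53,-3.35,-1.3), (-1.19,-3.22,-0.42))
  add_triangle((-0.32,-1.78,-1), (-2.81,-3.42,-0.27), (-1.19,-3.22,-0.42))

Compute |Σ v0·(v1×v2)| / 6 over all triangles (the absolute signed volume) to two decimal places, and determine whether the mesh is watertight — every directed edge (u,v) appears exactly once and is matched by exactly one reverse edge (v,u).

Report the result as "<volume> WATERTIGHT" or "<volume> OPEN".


36.14 OPEN

Per-triangle v0·(v1×v2)/6:
  t1: +0.0078
  t2: +1.0967
  t3: +2.3958
  t4: +0.2296
  t5: +0.7294
  t6: +0.0689
  t7: +0.3322
  t8: +4.8491
  t9: -0.9805
  t10: +0.3638
  t11: +2.8639
  t12: +0.2768
  t13: +0.5190
  t14: +2.5001
  t15: +0.7166
  t16: +0.5339
  t17: +4.4942
  t18: +1.1480
  t19: +0.3952
  t20: -0.1147
  t21: -0.6346
  t22: +0.0263
  t23: +1.1495
  t24: +2.3574
  t25: +4.9151
  t26: +0.5177
  t27: +2.3642
  t28: +0.8230
  t29: -0.6015
  t30: +0.5587
  t31: +0.7702
  t32: +0.3252
  t33: +0.0982
  t34: -3.4292
  t35: +0.4486
  t36: +1.4120
  t37: +2.1788
  t38: -0.8374
  t39: +0.6073
  t40: -0.4751
  t41: +1.4350
  t42: -0.0130
  t43: -0.0057
  t44: -0.6801
  t45: -0.3958
  t46: +0.9710
  t47: -1.1949
  t48: +0.5345
  t49: +0.3718
  t50: -0.0234
  t51: +0.7437
  t52: -0.6052
Σ = +36.1381 → |volume| = 36.14

Directed edges: 156 total; 6 unmatched, e.g. (-2.81,-0.77,2.07)→(-5.3,-2.42,2.79) → open.


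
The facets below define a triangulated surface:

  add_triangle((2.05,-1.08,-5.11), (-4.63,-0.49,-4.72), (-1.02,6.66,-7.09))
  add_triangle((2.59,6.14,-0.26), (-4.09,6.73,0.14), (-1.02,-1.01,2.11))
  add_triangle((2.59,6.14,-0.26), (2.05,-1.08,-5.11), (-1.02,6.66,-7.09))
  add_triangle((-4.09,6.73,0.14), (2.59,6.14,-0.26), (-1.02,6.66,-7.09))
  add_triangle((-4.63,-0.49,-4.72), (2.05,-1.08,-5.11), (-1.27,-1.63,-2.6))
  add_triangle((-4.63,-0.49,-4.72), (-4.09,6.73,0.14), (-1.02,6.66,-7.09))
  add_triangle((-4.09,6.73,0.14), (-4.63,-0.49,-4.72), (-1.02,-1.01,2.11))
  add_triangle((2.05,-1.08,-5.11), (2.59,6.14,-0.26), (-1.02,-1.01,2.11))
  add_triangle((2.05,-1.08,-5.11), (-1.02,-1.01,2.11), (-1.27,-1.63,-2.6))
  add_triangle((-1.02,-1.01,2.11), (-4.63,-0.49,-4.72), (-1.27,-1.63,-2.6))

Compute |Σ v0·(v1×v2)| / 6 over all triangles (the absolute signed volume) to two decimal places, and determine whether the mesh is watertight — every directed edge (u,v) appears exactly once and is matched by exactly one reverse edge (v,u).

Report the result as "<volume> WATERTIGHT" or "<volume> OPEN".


Per-triangle v0·(v1×v2)/6:
  t1: +43.6570
  t2: +14.3995
  t3: +37.6597
  t4: +49.9377
  t5: +7.0030
  t6: +55.9481
  t7: +20.4099
  t8: +2.1667
  t9: +2.7085
  t10: +4.5438
Σ = +238.4339 → |volume| = 238.43

Directed edges: 30 total, each appears once with its reverse present → watertight.

238.43 WATERTIGHT


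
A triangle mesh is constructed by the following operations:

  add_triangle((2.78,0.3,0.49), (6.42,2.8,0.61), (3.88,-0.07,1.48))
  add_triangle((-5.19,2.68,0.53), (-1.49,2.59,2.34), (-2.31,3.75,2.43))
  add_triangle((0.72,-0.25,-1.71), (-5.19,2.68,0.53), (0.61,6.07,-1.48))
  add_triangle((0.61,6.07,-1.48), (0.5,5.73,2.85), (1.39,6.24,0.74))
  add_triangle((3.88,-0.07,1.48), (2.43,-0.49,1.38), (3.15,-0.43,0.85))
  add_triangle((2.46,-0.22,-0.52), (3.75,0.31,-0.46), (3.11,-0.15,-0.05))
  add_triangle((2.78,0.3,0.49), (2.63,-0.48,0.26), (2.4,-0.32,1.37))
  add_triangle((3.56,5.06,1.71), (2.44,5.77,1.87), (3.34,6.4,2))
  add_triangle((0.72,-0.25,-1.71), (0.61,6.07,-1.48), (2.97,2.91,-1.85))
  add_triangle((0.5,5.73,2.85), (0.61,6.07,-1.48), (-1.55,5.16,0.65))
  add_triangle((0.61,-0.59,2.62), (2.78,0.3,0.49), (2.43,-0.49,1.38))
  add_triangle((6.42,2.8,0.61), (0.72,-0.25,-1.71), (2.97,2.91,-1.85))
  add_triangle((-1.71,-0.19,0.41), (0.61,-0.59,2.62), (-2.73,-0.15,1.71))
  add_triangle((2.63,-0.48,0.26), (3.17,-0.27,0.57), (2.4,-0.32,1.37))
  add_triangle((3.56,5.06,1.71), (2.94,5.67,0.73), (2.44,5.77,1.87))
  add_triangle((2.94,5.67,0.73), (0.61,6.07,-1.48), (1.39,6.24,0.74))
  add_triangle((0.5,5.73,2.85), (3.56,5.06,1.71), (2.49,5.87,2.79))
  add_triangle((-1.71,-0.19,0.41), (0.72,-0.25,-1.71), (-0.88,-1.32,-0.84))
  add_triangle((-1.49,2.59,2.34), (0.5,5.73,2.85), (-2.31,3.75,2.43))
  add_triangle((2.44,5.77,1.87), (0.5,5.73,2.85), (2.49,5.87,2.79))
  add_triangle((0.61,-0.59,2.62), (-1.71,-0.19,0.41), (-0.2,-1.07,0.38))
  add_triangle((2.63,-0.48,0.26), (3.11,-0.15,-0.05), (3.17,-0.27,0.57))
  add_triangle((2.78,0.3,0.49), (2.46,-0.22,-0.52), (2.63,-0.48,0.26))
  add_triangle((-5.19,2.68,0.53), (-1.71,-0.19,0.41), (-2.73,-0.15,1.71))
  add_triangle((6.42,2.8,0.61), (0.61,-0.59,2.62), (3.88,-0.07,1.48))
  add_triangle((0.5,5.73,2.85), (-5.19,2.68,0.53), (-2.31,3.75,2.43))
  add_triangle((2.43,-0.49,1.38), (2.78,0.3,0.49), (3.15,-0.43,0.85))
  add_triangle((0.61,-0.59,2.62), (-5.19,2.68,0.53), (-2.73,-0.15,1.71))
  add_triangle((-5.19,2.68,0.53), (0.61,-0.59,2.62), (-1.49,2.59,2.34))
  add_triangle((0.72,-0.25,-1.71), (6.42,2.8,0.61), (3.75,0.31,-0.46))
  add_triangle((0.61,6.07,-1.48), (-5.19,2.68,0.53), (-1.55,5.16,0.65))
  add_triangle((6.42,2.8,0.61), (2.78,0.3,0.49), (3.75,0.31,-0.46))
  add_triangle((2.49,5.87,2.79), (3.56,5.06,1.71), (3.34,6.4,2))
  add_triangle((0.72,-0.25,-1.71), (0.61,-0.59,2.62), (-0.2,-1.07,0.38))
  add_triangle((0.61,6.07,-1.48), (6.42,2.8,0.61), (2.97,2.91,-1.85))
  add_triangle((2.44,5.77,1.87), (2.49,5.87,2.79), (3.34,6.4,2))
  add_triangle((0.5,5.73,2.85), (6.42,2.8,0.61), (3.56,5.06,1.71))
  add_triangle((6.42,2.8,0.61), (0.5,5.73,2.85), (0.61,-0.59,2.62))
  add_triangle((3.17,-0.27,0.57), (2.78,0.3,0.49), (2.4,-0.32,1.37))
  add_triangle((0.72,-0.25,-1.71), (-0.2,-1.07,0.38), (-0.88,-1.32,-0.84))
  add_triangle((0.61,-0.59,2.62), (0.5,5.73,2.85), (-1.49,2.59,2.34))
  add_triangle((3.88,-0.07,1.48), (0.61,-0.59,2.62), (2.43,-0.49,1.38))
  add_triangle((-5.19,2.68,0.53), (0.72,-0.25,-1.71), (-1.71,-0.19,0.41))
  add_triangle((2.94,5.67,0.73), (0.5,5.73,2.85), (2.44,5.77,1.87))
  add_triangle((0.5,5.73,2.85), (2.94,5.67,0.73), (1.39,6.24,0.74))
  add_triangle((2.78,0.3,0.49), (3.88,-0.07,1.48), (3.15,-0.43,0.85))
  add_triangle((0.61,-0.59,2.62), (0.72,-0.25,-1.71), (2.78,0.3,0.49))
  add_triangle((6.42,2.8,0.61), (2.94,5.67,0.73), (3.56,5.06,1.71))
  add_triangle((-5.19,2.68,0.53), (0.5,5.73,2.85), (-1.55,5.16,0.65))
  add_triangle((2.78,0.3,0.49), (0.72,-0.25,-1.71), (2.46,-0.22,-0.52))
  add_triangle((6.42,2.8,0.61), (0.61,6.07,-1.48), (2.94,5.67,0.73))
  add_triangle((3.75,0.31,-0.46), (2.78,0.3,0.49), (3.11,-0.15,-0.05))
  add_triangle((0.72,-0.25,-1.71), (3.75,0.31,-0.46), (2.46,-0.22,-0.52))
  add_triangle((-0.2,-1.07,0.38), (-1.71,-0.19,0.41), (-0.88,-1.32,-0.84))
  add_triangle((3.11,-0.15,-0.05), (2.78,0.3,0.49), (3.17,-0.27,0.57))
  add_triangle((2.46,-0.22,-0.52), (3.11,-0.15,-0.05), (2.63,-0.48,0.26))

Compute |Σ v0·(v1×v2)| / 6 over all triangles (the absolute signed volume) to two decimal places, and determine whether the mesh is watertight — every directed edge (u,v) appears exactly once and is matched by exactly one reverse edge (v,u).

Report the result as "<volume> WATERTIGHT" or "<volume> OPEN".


140.10 WATERTIGHT

Per-triangle v0·(v1×v2)/6:
  t1: +0.6592
  t2: +1.3841
  t3: +8.8889
  t4: +3.4515
  t5: +0.2108
  t6: +0.1432
  t7: -0.3897
  t8: -0.1440
  t9: +3.9375
  t10: +8.7415
  t11: -0.5865
  t12: +4.3593
  t13: +0.3187
  t14: +0.1399
  t15: +1.5493
  t16: +3.7922
  t17: -1.1377
  t18: +0.4367
  t19: +1.7233
  t20: +1.6488
  t21: +0.7638
  t22: +0.0953
  t23: -0.2917
  t24: +1.0108
  t25: +3.8129
  t26: +4.9480
  t27: -0.2368
  t28: +3.2784
  t29: +4.7446
  t30: +2.0297
  t31: +8.0620
  t32: +1.1173
  t33: +1.0158
  t34: +0.5606
  t35: +10.5843
  t36: +0.5414
  t37: +2.4272
  t38: +17.6773
  t39: +0.2655
  t40: +0.3821
  t41: +5.4389
  t42: +0.5191
  t43: +1.4941
  t44: +1.5305
  t45: +3.8319
  t46: +0.2173
  t47: +0.9397
  t48: +4.7490
  t49: +8.3931
  t50: -0.2684
  t51: +10.0192
  t52: +0.2260
  t53: +0.3869
  t54: +0.4295
  t55: +0.1722
  t56: +0.1038
Σ = +140.0984 → |volume| = 140.10

Directed edges: 168 total, each appears once with its reverse present → watertight.
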